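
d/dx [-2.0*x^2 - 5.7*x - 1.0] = -4.0*x - 5.7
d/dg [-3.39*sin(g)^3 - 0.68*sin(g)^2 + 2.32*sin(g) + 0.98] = (-10.17*sin(g)^2 - 1.36*sin(g) + 2.32)*cos(g)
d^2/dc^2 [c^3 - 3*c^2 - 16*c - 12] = 6*c - 6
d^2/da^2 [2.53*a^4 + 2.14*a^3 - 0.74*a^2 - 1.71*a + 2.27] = 30.36*a^2 + 12.84*a - 1.48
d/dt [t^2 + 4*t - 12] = 2*t + 4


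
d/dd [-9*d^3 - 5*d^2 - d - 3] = -27*d^2 - 10*d - 1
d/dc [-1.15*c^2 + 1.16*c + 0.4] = 1.16 - 2.3*c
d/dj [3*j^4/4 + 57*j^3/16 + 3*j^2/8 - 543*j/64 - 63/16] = 3*j^3 + 171*j^2/16 + 3*j/4 - 543/64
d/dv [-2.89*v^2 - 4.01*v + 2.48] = -5.78*v - 4.01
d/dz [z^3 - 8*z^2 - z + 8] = 3*z^2 - 16*z - 1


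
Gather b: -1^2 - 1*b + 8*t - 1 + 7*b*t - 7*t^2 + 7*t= b*(7*t - 1) - 7*t^2 + 15*t - 2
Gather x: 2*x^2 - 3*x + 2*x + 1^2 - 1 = 2*x^2 - x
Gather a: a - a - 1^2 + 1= 0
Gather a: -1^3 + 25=24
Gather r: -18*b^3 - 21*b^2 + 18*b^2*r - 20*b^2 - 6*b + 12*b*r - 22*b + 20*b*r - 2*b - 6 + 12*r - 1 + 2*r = -18*b^3 - 41*b^2 - 30*b + r*(18*b^2 + 32*b + 14) - 7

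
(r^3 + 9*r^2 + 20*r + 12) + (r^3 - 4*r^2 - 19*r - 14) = 2*r^3 + 5*r^2 + r - 2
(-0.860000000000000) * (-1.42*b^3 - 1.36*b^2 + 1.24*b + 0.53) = 1.2212*b^3 + 1.1696*b^2 - 1.0664*b - 0.4558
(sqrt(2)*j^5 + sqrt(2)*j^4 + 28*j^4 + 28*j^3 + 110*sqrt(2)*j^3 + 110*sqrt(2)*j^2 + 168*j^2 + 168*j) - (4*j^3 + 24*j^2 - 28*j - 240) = sqrt(2)*j^5 + sqrt(2)*j^4 + 28*j^4 + 24*j^3 + 110*sqrt(2)*j^3 + 144*j^2 + 110*sqrt(2)*j^2 + 196*j + 240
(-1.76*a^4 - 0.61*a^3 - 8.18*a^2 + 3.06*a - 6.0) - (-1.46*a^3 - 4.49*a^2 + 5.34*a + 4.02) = -1.76*a^4 + 0.85*a^3 - 3.69*a^2 - 2.28*a - 10.02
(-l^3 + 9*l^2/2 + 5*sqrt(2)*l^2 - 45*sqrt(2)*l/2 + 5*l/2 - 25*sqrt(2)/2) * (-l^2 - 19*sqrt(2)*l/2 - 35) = l^5 - 9*l^4/2 + 9*sqrt(2)*l^4/2 - 125*l^3/2 - 81*sqrt(2)*l^3/4 - 745*sqrt(2)*l^2/4 + 270*l^2 + 150*l + 1575*sqrt(2)*l/2 + 875*sqrt(2)/2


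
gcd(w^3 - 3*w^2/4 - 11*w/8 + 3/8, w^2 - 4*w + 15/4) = w - 3/2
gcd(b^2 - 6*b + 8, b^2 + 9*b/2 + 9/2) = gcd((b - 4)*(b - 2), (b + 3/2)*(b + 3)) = 1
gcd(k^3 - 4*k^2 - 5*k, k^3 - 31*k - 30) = k + 1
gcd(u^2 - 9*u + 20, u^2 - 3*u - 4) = u - 4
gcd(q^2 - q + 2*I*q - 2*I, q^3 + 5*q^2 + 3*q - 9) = q - 1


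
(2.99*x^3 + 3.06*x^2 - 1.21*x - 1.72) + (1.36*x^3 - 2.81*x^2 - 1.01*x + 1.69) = 4.35*x^3 + 0.25*x^2 - 2.22*x - 0.03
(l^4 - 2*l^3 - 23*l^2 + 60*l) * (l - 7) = l^5 - 9*l^4 - 9*l^3 + 221*l^2 - 420*l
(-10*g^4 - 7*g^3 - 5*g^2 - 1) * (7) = -70*g^4 - 49*g^3 - 35*g^2 - 7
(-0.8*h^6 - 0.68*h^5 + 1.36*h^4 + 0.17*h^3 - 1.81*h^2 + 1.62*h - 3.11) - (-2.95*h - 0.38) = -0.8*h^6 - 0.68*h^5 + 1.36*h^4 + 0.17*h^3 - 1.81*h^2 + 4.57*h - 2.73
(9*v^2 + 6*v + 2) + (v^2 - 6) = 10*v^2 + 6*v - 4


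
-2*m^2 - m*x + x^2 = (-2*m + x)*(m + x)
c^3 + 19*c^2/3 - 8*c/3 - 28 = (c - 2)*(c + 7/3)*(c + 6)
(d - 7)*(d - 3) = d^2 - 10*d + 21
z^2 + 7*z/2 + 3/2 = (z + 1/2)*(z + 3)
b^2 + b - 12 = (b - 3)*(b + 4)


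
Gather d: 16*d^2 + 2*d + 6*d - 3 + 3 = 16*d^2 + 8*d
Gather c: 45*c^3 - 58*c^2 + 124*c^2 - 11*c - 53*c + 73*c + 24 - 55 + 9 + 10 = 45*c^3 + 66*c^2 + 9*c - 12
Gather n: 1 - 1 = 0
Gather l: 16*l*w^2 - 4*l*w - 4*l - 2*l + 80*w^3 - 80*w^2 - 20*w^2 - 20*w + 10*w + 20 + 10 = l*(16*w^2 - 4*w - 6) + 80*w^3 - 100*w^2 - 10*w + 30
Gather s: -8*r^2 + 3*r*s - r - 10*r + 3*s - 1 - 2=-8*r^2 - 11*r + s*(3*r + 3) - 3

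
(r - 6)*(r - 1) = r^2 - 7*r + 6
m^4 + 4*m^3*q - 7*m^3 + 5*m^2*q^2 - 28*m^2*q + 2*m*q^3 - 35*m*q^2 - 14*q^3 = (m - 7)*(m + q)^2*(m + 2*q)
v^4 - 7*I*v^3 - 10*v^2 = v^2*(v - 5*I)*(v - 2*I)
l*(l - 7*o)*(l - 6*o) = l^3 - 13*l^2*o + 42*l*o^2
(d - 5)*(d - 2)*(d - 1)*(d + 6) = d^4 - 2*d^3 - 31*d^2 + 92*d - 60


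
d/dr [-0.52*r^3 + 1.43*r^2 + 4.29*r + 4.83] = -1.56*r^2 + 2.86*r + 4.29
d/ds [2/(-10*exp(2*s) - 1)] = 40*exp(2*s)/(10*exp(2*s) + 1)^2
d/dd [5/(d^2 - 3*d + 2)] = 5*(3 - 2*d)/(d^2 - 3*d + 2)^2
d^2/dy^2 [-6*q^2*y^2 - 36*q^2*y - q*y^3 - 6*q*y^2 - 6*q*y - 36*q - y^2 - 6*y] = -12*q^2 - 6*q*y - 12*q - 2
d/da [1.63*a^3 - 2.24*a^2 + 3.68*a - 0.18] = 4.89*a^2 - 4.48*a + 3.68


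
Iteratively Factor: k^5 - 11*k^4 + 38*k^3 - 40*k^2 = (k)*(k^4 - 11*k^3 + 38*k^2 - 40*k) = k*(k - 2)*(k^3 - 9*k^2 + 20*k) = k*(k - 5)*(k - 2)*(k^2 - 4*k) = k^2*(k - 5)*(k - 2)*(k - 4)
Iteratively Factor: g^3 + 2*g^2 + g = (g)*(g^2 + 2*g + 1) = g*(g + 1)*(g + 1)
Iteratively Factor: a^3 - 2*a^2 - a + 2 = (a + 1)*(a^2 - 3*a + 2) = (a - 2)*(a + 1)*(a - 1)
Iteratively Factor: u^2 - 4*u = (u)*(u - 4)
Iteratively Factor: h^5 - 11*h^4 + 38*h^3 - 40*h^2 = (h)*(h^4 - 11*h^3 + 38*h^2 - 40*h) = h*(h - 4)*(h^3 - 7*h^2 + 10*h) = h*(h - 5)*(h - 4)*(h^2 - 2*h) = h^2*(h - 5)*(h - 4)*(h - 2)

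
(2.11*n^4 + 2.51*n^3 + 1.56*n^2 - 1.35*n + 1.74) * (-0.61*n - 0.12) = -1.2871*n^5 - 1.7843*n^4 - 1.2528*n^3 + 0.6363*n^2 - 0.8994*n - 0.2088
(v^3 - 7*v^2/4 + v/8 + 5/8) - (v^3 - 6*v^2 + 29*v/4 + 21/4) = 17*v^2/4 - 57*v/8 - 37/8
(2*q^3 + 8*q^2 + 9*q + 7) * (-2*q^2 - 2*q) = -4*q^5 - 20*q^4 - 34*q^3 - 32*q^2 - 14*q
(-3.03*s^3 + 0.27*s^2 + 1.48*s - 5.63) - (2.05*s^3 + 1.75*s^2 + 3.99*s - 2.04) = -5.08*s^3 - 1.48*s^2 - 2.51*s - 3.59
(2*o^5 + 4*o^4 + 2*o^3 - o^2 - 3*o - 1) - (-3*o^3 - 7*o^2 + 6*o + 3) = 2*o^5 + 4*o^4 + 5*o^3 + 6*o^2 - 9*o - 4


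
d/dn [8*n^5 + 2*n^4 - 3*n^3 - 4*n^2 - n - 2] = 40*n^4 + 8*n^3 - 9*n^2 - 8*n - 1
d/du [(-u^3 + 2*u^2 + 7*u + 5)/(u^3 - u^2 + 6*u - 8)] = (-u^4 - 26*u^3 + 28*u^2 - 22*u - 86)/(u^6 - 2*u^5 + 13*u^4 - 28*u^3 + 52*u^2 - 96*u + 64)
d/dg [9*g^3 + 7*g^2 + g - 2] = 27*g^2 + 14*g + 1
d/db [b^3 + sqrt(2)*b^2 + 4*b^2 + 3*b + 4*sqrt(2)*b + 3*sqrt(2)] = 3*b^2 + 2*sqrt(2)*b + 8*b + 3 + 4*sqrt(2)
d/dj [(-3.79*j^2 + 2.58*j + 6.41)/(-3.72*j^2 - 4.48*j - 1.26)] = (26.5768*j^2 + 57.2412*j + 25.466)/(13.8384*j^4 + 33.3312*j^3 + 29.4448*j^2 + 11.2896*j + 1.5876)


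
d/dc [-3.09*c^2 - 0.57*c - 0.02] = -6.18*c - 0.57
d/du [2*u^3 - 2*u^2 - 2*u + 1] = 6*u^2 - 4*u - 2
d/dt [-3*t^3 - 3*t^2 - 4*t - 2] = -9*t^2 - 6*t - 4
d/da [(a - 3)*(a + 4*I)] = 2*a - 3 + 4*I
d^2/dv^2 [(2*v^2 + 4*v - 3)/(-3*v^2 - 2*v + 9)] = 6*(-8*v^3 - 27*v^2 - 90*v - 47)/(27*v^6 + 54*v^5 - 207*v^4 - 316*v^3 + 621*v^2 + 486*v - 729)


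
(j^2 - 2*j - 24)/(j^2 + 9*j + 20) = (j - 6)/(j + 5)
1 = 1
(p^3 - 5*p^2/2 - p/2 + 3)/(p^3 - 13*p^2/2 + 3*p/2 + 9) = (p - 2)/(p - 6)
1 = 1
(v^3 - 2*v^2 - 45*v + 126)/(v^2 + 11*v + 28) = (v^2 - 9*v + 18)/(v + 4)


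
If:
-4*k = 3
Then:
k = -3/4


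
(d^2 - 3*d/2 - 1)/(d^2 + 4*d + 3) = (d^2 - 3*d/2 - 1)/(d^2 + 4*d + 3)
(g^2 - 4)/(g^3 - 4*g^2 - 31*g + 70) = (g + 2)/(g^2 - 2*g - 35)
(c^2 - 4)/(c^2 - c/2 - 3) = 2*(c + 2)/(2*c + 3)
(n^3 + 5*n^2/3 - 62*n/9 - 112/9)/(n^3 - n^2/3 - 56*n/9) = (n + 2)/n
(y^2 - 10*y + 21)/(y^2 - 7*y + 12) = (y - 7)/(y - 4)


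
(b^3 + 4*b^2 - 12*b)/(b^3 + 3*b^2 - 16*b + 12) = b/(b - 1)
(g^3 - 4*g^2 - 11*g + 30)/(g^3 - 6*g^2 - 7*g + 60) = (g - 2)/(g - 4)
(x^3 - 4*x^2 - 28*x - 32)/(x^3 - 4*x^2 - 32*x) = (x^2 + 4*x + 4)/(x*(x + 4))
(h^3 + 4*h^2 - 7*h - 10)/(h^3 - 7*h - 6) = (h^2 + 3*h - 10)/(h^2 - h - 6)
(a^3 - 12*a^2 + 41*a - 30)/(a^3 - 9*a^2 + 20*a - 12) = (a - 5)/(a - 2)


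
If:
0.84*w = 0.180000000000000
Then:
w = 0.21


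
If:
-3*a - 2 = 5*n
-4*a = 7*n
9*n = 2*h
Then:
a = -14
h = 36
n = 8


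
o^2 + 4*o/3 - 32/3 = (o - 8/3)*(o + 4)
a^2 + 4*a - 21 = (a - 3)*(a + 7)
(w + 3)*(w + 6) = w^2 + 9*w + 18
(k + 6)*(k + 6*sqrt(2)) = k^2 + 6*k + 6*sqrt(2)*k + 36*sqrt(2)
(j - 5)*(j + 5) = j^2 - 25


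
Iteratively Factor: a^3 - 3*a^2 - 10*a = (a - 5)*(a^2 + 2*a) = (a - 5)*(a + 2)*(a)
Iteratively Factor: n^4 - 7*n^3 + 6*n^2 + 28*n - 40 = (n + 2)*(n^3 - 9*n^2 + 24*n - 20) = (n - 5)*(n + 2)*(n^2 - 4*n + 4) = (n - 5)*(n - 2)*(n + 2)*(n - 2)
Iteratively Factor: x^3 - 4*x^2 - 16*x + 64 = (x + 4)*(x^2 - 8*x + 16) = (x - 4)*(x + 4)*(x - 4)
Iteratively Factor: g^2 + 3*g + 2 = (g + 1)*(g + 2)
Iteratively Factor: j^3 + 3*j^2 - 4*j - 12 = (j - 2)*(j^2 + 5*j + 6) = (j - 2)*(j + 2)*(j + 3)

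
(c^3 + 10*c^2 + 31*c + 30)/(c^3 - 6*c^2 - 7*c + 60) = (c^2 + 7*c + 10)/(c^2 - 9*c + 20)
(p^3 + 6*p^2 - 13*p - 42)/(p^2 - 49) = (p^2 - p - 6)/(p - 7)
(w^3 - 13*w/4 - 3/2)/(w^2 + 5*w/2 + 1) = (w^2 - w/2 - 3)/(w + 2)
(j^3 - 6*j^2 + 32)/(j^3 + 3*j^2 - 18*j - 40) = (j - 4)/(j + 5)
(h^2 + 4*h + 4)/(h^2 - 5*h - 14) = (h + 2)/(h - 7)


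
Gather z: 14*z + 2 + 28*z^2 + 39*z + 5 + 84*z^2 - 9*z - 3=112*z^2 + 44*z + 4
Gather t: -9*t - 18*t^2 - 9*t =-18*t^2 - 18*t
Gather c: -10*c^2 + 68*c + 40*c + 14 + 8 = -10*c^2 + 108*c + 22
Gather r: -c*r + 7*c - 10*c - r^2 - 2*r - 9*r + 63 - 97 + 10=-3*c - r^2 + r*(-c - 11) - 24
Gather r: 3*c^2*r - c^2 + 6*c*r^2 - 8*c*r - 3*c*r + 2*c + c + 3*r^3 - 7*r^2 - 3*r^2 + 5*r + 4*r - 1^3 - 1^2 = -c^2 + 3*c + 3*r^3 + r^2*(6*c - 10) + r*(3*c^2 - 11*c + 9) - 2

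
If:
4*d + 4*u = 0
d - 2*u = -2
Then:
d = -2/3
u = 2/3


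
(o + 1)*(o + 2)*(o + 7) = o^3 + 10*o^2 + 23*o + 14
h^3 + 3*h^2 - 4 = (h - 1)*(h + 2)^2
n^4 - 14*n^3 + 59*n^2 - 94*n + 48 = (n - 8)*(n - 3)*(n - 2)*(n - 1)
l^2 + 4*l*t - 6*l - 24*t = (l - 6)*(l + 4*t)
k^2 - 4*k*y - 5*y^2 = (k - 5*y)*(k + y)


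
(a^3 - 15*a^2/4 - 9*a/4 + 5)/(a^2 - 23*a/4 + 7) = (4*a^2 + a - 5)/(4*a - 7)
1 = 1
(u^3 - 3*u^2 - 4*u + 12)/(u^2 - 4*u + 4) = (u^2 - u - 6)/(u - 2)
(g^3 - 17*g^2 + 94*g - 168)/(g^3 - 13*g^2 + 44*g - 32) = (g^2 - 13*g + 42)/(g^2 - 9*g + 8)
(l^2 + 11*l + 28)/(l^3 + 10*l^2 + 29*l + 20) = (l + 7)/(l^2 + 6*l + 5)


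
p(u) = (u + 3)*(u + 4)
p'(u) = 2*u + 7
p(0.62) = 16.72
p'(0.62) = 8.24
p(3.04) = 42.52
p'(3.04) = 13.08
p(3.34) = 46.54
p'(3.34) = 13.68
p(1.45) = 24.25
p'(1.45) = 9.90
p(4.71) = 67.15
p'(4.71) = 16.42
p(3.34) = 46.54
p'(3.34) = 13.68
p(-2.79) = 0.25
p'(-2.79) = 1.42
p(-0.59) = 8.22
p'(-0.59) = 5.82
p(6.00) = 90.00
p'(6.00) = 19.00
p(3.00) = 42.00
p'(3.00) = 13.00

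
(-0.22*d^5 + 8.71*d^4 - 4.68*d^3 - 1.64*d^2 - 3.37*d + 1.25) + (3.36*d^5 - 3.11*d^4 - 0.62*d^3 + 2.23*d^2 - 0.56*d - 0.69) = 3.14*d^5 + 5.6*d^4 - 5.3*d^3 + 0.59*d^2 - 3.93*d + 0.56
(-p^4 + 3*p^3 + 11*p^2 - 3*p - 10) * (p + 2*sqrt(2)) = -p^5 - 2*sqrt(2)*p^4 + 3*p^4 + 6*sqrt(2)*p^3 + 11*p^3 - 3*p^2 + 22*sqrt(2)*p^2 - 10*p - 6*sqrt(2)*p - 20*sqrt(2)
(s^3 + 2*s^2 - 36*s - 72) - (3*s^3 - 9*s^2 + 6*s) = -2*s^3 + 11*s^2 - 42*s - 72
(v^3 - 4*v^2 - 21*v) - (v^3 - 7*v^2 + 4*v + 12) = 3*v^2 - 25*v - 12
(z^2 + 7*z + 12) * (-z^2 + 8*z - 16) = -z^4 + z^3 + 28*z^2 - 16*z - 192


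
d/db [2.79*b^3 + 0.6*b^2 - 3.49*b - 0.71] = 8.37*b^2 + 1.2*b - 3.49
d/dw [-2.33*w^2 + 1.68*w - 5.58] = 1.68 - 4.66*w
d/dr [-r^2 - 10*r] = -2*r - 10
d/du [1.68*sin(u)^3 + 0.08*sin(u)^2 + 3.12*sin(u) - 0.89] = (5.04*sin(u)^2 + 0.16*sin(u) + 3.12)*cos(u)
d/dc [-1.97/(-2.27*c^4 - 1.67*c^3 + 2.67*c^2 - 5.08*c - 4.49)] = (-17.8876*c^3 - 9.8697*c^2 + 10.5198*c - 10.0076)/(2.27*c^4 + 1.67*c^3 - 2.67*c^2 + 5.08*c + 4.49)^2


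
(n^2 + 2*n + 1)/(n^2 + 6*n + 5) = (n + 1)/(n + 5)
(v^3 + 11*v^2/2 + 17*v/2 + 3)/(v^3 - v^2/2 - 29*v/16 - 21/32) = 16*(v^2 + 5*v + 6)/(16*v^2 - 16*v - 21)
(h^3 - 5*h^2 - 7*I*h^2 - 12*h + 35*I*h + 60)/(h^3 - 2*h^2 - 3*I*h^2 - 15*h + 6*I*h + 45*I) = (h - 4*I)/(h + 3)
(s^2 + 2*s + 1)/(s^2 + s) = (s + 1)/s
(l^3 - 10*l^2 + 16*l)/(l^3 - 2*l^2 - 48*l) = (l - 2)/(l + 6)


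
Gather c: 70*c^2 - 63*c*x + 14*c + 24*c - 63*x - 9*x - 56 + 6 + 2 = 70*c^2 + c*(38 - 63*x) - 72*x - 48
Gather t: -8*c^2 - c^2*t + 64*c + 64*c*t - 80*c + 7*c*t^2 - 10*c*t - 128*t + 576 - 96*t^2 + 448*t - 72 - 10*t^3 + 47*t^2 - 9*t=-8*c^2 - 16*c - 10*t^3 + t^2*(7*c - 49) + t*(-c^2 + 54*c + 311) + 504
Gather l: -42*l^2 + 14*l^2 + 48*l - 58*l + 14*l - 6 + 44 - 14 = -28*l^2 + 4*l + 24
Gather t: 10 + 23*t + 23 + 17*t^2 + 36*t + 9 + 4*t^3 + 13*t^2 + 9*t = 4*t^3 + 30*t^2 + 68*t + 42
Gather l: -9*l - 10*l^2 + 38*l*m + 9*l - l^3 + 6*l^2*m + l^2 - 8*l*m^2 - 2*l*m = -l^3 + l^2*(6*m - 9) + l*(-8*m^2 + 36*m)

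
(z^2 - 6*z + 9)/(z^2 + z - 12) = (z - 3)/(z + 4)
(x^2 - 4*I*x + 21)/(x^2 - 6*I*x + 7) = (x + 3*I)/(x + I)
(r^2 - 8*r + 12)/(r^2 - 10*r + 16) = (r - 6)/(r - 8)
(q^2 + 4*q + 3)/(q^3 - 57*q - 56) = (q + 3)/(q^2 - q - 56)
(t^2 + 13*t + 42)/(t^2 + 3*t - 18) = (t + 7)/(t - 3)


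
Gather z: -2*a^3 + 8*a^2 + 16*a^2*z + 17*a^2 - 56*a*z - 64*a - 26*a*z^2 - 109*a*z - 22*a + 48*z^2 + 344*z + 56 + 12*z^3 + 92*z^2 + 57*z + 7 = -2*a^3 + 25*a^2 - 86*a + 12*z^3 + z^2*(140 - 26*a) + z*(16*a^2 - 165*a + 401) + 63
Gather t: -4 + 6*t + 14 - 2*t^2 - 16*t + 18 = -2*t^2 - 10*t + 28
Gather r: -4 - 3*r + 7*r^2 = 7*r^2 - 3*r - 4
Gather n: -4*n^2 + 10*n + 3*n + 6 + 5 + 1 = -4*n^2 + 13*n + 12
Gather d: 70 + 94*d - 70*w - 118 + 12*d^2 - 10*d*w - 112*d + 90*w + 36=12*d^2 + d*(-10*w - 18) + 20*w - 12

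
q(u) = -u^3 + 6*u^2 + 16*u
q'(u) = -3*u^2 + 12*u + 16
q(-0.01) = -0.16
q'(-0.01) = 15.88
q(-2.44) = 11.21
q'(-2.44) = -31.14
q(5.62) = 101.92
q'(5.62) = -11.31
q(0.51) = 9.59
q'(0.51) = 21.34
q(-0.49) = -6.28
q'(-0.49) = 9.40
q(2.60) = 64.58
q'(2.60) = 26.92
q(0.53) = 10.02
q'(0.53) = 21.52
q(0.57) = 10.88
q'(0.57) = 21.87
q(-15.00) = 4485.00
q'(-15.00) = -839.00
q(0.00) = 0.00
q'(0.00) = 16.00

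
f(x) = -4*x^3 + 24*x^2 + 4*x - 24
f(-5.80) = 1540.61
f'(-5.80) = -678.08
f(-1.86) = 77.33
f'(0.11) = 9.13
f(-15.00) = 18816.00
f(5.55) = 53.64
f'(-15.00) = -3416.00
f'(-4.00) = -380.00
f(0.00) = -24.00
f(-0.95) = -2.71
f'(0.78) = 34.14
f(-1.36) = 25.01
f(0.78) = -8.18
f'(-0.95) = -52.43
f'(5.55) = -99.23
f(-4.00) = 600.00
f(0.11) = -23.27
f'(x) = -12*x^2 + 48*x + 4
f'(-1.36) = -83.48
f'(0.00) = 4.00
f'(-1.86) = -126.80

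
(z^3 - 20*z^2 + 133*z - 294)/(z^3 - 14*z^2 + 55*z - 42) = (z - 7)/(z - 1)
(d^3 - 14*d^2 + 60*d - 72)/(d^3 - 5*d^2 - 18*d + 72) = (d^2 - 8*d + 12)/(d^2 + d - 12)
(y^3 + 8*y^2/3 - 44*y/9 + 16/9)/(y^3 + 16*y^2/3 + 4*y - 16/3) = (y - 2/3)/(y + 2)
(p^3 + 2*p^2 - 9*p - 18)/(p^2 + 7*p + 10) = (p^2 - 9)/(p + 5)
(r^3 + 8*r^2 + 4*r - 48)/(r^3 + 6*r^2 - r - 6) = (r^2 + 2*r - 8)/(r^2 - 1)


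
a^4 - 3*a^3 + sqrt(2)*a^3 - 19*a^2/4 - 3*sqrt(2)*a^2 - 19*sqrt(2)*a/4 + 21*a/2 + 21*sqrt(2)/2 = (a - 7/2)*(a - 3/2)*(a + 2)*(a + sqrt(2))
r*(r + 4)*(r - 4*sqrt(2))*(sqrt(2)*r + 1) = sqrt(2)*r^4 - 7*r^3 + 4*sqrt(2)*r^3 - 28*r^2 - 4*sqrt(2)*r^2 - 16*sqrt(2)*r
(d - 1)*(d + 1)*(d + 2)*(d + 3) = d^4 + 5*d^3 + 5*d^2 - 5*d - 6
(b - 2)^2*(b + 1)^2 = b^4 - 2*b^3 - 3*b^2 + 4*b + 4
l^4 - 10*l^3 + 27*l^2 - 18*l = l*(l - 6)*(l - 3)*(l - 1)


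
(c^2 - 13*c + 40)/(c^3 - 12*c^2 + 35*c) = (c - 8)/(c*(c - 7))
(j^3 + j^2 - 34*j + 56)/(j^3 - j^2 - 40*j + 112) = (j - 2)/(j - 4)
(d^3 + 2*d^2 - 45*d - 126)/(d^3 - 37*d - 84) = (d + 6)/(d + 4)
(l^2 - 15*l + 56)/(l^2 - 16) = (l^2 - 15*l + 56)/(l^2 - 16)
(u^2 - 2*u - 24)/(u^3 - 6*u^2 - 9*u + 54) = (u + 4)/(u^2 - 9)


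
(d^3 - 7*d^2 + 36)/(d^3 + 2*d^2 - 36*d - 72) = (d - 3)/(d + 6)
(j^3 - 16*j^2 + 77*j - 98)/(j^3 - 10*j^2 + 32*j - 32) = (j^2 - 14*j + 49)/(j^2 - 8*j + 16)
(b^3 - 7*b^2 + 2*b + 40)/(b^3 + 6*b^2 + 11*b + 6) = (b^2 - 9*b + 20)/(b^2 + 4*b + 3)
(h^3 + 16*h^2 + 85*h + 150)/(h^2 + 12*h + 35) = (h^2 + 11*h + 30)/(h + 7)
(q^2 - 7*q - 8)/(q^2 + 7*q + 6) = (q - 8)/(q + 6)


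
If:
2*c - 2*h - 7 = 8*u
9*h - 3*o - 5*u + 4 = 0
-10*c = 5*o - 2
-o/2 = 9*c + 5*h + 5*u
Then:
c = 697/770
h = -431/385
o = -543/385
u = -142/385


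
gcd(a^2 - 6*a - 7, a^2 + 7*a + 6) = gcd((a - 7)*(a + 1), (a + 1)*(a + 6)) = a + 1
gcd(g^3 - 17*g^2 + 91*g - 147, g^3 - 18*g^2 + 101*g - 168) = g^2 - 10*g + 21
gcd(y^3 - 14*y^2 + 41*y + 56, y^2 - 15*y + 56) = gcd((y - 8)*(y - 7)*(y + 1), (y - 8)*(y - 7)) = y^2 - 15*y + 56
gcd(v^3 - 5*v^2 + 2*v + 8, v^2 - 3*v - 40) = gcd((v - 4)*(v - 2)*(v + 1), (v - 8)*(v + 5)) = 1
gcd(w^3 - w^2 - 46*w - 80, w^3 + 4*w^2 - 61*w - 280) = w^2 - 3*w - 40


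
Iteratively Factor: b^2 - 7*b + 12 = (b - 4)*(b - 3)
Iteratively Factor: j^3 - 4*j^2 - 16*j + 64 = (j - 4)*(j^2 - 16) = (j - 4)^2*(j + 4)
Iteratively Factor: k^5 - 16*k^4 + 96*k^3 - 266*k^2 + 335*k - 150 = (k - 5)*(k^4 - 11*k^3 + 41*k^2 - 61*k + 30) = (k - 5)*(k - 1)*(k^3 - 10*k^2 + 31*k - 30) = (k - 5)^2*(k - 1)*(k^2 - 5*k + 6) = (k - 5)^2*(k - 3)*(k - 1)*(k - 2)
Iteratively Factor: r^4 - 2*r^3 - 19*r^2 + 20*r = (r - 5)*(r^3 + 3*r^2 - 4*r) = r*(r - 5)*(r^2 + 3*r - 4) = r*(r - 5)*(r - 1)*(r + 4)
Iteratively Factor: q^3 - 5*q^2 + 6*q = (q - 3)*(q^2 - 2*q) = (q - 3)*(q - 2)*(q)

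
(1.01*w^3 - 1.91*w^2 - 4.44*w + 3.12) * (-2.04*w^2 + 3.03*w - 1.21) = -2.0604*w^5 + 6.9567*w^4 + 2.0482*w^3 - 17.5069*w^2 + 14.826*w - 3.7752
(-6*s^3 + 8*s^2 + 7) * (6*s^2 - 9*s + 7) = -36*s^5 + 102*s^4 - 114*s^3 + 98*s^2 - 63*s + 49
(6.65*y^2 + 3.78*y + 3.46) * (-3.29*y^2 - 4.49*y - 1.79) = -21.8785*y^4 - 42.2947*y^3 - 40.2591*y^2 - 22.3016*y - 6.1934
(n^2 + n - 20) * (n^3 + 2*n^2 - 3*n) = n^5 + 3*n^4 - 21*n^3 - 43*n^2 + 60*n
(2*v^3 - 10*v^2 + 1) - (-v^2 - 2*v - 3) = 2*v^3 - 9*v^2 + 2*v + 4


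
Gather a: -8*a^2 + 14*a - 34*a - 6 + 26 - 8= -8*a^2 - 20*a + 12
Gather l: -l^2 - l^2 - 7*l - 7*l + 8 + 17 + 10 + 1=-2*l^2 - 14*l + 36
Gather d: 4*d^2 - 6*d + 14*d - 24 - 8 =4*d^2 + 8*d - 32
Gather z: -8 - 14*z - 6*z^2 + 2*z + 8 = -6*z^2 - 12*z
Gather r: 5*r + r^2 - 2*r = r^2 + 3*r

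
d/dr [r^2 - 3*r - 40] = 2*r - 3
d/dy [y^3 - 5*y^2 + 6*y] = 3*y^2 - 10*y + 6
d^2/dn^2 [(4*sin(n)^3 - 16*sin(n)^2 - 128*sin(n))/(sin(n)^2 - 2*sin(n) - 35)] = 4*(-sin(n)^7 + 6*sin(n)^6 + 94*sin(n)^5 - 130*sin(n)^4 - 3467*sin(n)^3 + 16940*sin(n)^2 + 39830*sin(n) - 5320)/((sin(n) - 7)^3*(sin(n) + 5)^3)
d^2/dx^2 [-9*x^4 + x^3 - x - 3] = 6*x*(1 - 18*x)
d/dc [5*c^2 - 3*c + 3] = 10*c - 3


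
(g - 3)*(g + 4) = g^2 + g - 12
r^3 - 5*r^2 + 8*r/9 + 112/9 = (r - 4)*(r - 7/3)*(r + 4/3)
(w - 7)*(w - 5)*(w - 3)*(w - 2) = w^4 - 17*w^3 + 101*w^2 - 247*w + 210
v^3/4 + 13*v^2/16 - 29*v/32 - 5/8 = (v/4 + 1)*(v - 5/4)*(v + 1/2)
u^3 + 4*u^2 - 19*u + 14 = (u - 2)*(u - 1)*(u + 7)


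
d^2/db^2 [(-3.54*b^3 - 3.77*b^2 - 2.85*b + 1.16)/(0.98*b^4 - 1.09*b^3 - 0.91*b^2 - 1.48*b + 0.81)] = (-6.79963200000002*b^9 - 21.724248*b^8 - 27.624828*b^7 - 9.55041799999995*b^6 - 6.15057000000002*b^5 + 26.962254*b^4 + 4.230188*b^3 - 15.464118*b^2 - 11.021262*b - 4.988354)/(0.941192*b^12 - 3.140508*b^11 + 0.871122*b^10 + 0.273167000000002*b^9 + 11.010489*b^8 - 5.255319*b^7 - 4.568932*b^6 - 13.067682*b^5 + 5.801577*b^4 + 1.158209*b^3 + 3.531519*b^2 - 2.913084*b + 0.531441)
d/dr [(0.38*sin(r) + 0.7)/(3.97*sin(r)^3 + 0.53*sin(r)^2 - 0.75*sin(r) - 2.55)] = (-3.0049*sin(r) + 0.7543*sin(3*r) + 4.2692*cos(2*r) - 4.7132)*cos(r)/(3.97*sin(r)^3 + 0.53*sin(r)^2 - 0.75*sin(r) - 2.55)^2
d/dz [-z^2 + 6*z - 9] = 6 - 2*z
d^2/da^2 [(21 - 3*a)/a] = 42/a^3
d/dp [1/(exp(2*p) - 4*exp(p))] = 2*(2 - exp(p))*exp(-p)/(exp(p) - 4)^2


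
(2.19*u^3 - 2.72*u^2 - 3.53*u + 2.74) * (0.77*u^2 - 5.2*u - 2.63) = 1.6863*u^5 - 13.4824*u^4 + 5.6662*u^3 + 27.6194*u^2 - 4.9641*u - 7.2062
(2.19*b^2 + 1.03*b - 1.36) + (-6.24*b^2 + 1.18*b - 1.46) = -4.05*b^2 + 2.21*b - 2.82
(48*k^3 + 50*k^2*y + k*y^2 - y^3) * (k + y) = 48*k^4 + 98*k^3*y + 51*k^2*y^2 - y^4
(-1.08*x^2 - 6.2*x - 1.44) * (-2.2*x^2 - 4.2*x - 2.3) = 2.376*x^4 + 18.176*x^3 + 31.692*x^2 + 20.308*x + 3.312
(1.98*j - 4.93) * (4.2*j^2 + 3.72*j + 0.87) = 8.316*j^3 - 13.3404*j^2 - 16.617*j - 4.2891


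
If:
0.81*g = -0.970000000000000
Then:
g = -1.20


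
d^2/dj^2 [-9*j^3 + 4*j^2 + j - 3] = 8 - 54*j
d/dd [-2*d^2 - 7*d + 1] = -4*d - 7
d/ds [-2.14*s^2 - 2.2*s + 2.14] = -4.28*s - 2.2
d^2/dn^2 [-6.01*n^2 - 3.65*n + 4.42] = -12.0200000000000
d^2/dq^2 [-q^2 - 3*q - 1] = -2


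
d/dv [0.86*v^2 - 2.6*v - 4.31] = 1.72*v - 2.6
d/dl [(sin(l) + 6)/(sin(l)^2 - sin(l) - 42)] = -cos(l)/(sin(l) - 7)^2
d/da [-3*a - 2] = -3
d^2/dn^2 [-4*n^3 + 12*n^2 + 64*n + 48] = 24 - 24*n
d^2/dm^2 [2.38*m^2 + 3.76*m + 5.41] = 4.76000000000000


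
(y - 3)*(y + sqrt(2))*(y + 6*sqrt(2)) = y^3 - 3*y^2 + 7*sqrt(2)*y^2 - 21*sqrt(2)*y + 12*y - 36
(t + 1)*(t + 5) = t^2 + 6*t + 5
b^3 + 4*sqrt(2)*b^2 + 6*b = b*(b + sqrt(2))*(b + 3*sqrt(2))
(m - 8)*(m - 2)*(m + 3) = m^3 - 7*m^2 - 14*m + 48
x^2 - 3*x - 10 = (x - 5)*(x + 2)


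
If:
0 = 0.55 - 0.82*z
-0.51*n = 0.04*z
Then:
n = -0.05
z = 0.67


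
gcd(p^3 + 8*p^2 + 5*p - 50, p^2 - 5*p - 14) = 1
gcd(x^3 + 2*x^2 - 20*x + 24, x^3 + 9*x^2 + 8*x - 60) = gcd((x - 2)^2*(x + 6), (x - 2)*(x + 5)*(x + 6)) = x^2 + 4*x - 12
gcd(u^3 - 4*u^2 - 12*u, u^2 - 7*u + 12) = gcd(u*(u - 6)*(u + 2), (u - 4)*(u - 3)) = 1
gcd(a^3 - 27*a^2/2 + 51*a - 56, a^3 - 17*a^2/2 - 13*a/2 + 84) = a^2 - 23*a/2 + 28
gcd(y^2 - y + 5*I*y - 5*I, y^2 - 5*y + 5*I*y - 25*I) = y + 5*I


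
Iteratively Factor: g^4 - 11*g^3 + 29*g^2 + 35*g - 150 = (g - 5)*(g^3 - 6*g^2 - g + 30) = (g - 5)*(g - 3)*(g^2 - 3*g - 10) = (g - 5)*(g - 3)*(g + 2)*(g - 5)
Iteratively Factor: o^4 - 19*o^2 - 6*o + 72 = (o - 2)*(o^3 + 2*o^2 - 15*o - 36) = (o - 4)*(o - 2)*(o^2 + 6*o + 9) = (o - 4)*(o - 2)*(o + 3)*(o + 3)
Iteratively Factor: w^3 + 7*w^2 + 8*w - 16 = (w - 1)*(w^2 + 8*w + 16) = (w - 1)*(w + 4)*(w + 4)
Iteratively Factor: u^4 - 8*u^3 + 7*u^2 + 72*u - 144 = (u - 4)*(u^3 - 4*u^2 - 9*u + 36) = (u - 4)*(u - 3)*(u^2 - u - 12) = (u - 4)^2*(u - 3)*(u + 3)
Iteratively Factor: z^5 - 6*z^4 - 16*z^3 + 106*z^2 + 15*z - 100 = (z + 1)*(z^4 - 7*z^3 - 9*z^2 + 115*z - 100) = (z - 1)*(z + 1)*(z^3 - 6*z^2 - 15*z + 100) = (z - 5)*(z - 1)*(z + 1)*(z^2 - z - 20) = (z - 5)*(z - 1)*(z + 1)*(z + 4)*(z - 5)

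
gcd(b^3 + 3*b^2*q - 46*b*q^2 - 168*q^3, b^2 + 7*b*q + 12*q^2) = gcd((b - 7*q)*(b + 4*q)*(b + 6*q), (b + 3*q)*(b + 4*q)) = b + 4*q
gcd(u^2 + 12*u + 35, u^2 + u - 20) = u + 5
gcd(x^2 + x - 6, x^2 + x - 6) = x^2 + x - 6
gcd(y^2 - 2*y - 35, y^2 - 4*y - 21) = y - 7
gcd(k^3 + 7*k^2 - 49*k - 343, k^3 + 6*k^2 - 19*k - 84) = k + 7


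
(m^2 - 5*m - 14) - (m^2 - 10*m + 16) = 5*m - 30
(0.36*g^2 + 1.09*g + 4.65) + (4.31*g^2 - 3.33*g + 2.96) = 4.67*g^2 - 2.24*g + 7.61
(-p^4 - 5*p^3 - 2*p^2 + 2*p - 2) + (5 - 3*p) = -p^4 - 5*p^3 - 2*p^2 - p + 3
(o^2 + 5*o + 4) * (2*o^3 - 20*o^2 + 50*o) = 2*o^5 - 10*o^4 - 42*o^3 + 170*o^2 + 200*o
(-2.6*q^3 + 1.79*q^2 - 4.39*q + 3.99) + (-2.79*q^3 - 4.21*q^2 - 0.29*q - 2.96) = -5.39*q^3 - 2.42*q^2 - 4.68*q + 1.03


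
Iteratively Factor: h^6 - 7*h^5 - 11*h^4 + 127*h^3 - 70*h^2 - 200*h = (h + 4)*(h^5 - 11*h^4 + 33*h^3 - 5*h^2 - 50*h) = (h - 5)*(h + 4)*(h^4 - 6*h^3 + 3*h^2 + 10*h) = (h - 5)^2*(h + 4)*(h^3 - h^2 - 2*h) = h*(h - 5)^2*(h + 4)*(h^2 - h - 2) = h*(h - 5)^2*(h - 2)*(h + 4)*(h + 1)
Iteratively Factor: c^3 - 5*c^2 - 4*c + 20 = (c - 2)*(c^2 - 3*c - 10) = (c - 2)*(c + 2)*(c - 5)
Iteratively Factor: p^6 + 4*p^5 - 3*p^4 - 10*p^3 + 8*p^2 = (p + 4)*(p^5 - 3*p^3 + 2*p^2) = p*(p + 4)*(p^4 - 3*p^2 + 2*p) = p*(p + 2)*(p + 4)*(p^3 - 2*p^2 + p) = p*(p - 1)*(p + 2)*(p + 4)*(p^2 - p) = p^2*(p - 1)*(p + 2)*(p + 4)*(p - 1)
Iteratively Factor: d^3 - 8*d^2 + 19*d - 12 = (d - 3)*(d^2 - 5*d + 4) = (d - 4)*(d - 3)*(d - 1)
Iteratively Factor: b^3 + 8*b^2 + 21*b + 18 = (b + 2)*(b^2 + 6*b + 9) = (b + 2)*(b + 3)*(b + 3)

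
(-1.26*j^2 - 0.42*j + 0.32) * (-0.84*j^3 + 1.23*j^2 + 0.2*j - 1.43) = 1.0584*j^5 - 1.197*j^4 - 1.0374*j^3 + 2.1114*j^2 + 0.6646*j - 0.4576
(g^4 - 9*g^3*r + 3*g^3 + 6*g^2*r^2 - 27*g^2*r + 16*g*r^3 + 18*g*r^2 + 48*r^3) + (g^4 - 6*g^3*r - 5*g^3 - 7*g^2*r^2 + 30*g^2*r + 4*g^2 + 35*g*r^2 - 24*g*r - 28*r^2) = 2*g^4 - 15*g^3*r - 2*g^3 - g^2*r^2 + 3*g^2*r + 4*g^2 + 16*g*r^3 + 53*g*r^2 - 24*g*r + 48*r^3 - 28*r^2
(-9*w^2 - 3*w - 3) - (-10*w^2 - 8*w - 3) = w^2 + 5*w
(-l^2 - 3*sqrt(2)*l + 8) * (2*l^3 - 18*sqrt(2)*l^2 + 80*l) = -2*l^5 + 12*sqrt(2)*l^4 + 44*l^3 - 384*sqrt(2)*l^2 + 640*l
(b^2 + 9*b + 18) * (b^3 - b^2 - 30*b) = b^5 + 8*b^4 - 21*b^3 - 288*b^2 - 540*b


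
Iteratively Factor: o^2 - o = (o)*(o - 1)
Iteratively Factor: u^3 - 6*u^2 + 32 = (u - 4)*(u^2 - 2*u - 8) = (u - 4)*(u + 2)*(u - 4)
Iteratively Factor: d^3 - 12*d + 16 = (d - 2)*(d^2 + 2*d - 8) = (d - 2)*(d + 4)*(d - 2)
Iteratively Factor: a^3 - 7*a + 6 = (a - 2)*(a^2 + 2*a - 3) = (a - 2)*(a + 3)*(a - 1)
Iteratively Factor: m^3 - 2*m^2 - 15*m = (m - 5)*(m^2 + 3*m) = m*(m - 5)*(m + 3)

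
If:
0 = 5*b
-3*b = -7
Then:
No Solution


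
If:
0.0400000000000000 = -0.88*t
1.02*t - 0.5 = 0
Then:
No Solution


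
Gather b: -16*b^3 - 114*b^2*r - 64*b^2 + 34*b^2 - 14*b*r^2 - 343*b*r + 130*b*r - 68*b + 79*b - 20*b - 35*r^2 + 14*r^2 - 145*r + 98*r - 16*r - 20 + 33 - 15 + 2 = -16*b^3 + b^2*(-114*r - 30) + b*(-14*r^2 - 213*r - 9) - 21*r^2 - 63*r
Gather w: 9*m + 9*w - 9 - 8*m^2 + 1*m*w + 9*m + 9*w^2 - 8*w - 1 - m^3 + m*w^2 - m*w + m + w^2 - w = -m^3 - 8*m^2 + 19*m + w^2*(m + 10) - 10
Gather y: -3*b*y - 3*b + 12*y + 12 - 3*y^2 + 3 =-3*b - 3*y^2 + y*(12 - 3*b) + 15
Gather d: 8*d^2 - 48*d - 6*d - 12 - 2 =8*d^2 - 54*d - 14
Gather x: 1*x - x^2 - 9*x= -x^2 - 8*x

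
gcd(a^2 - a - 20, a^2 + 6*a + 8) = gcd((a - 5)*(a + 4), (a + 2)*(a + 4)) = a + 4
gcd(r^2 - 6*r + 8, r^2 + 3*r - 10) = r - 2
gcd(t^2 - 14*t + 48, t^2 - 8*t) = t - 8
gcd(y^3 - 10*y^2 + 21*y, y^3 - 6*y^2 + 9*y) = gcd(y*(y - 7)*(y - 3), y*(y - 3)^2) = y^2 - 3*y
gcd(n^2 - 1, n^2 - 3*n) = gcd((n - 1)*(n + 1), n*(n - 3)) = 1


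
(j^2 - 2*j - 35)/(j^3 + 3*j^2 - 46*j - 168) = (j + 5)/(j^2 + 10*j + 24)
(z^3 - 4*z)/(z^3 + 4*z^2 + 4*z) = (z - 2)/(z + 2)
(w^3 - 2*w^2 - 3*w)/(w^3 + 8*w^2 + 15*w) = (w^2 - 2*w - 3)/(w^2 + 8*w + 15)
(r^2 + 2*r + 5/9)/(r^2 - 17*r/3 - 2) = (r + 5/3)/(r - 6)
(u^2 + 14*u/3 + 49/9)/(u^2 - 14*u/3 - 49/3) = (u + 7/3)/(u - 7)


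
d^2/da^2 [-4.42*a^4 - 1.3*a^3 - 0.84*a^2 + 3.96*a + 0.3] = -53.04*a^2 - 7.8*a - 1.68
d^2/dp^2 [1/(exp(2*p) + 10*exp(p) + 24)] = 2*(4*(exp(p) + 5)^2*exp(p) - (2*exp(p) + 5)*(exp(2*p) + 10*exp(p) + 24))*exp(p)/(exp(2*p) + 10*exp(p) + 24)^3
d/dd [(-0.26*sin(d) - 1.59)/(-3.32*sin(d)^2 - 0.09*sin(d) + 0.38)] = (-10.5576*sin(d) + 0.4316*cos(2*d) - 0.6735)*cos(d)/(3.32*sin(d)^2 + 0.09*sin(d) - 0.38)^2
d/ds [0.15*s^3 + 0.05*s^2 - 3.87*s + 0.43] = 0.45*s^2 + 0.1*s - 3.87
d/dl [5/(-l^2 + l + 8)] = 5*(2*l - 1)/(-l^2 + l + 8)^2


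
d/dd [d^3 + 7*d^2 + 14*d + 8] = 3*d^2 + 14*d + 14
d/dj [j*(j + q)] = 2*j + q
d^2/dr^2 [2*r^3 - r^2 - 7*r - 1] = 12*r - 2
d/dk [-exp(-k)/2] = exp(-k)/2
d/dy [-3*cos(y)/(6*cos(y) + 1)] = 3*sin(y)/(6*cos(y) + 1)^2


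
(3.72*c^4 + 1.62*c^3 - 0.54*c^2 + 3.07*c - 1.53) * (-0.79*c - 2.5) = -2.9388*c^5 - 10.5798*c^4 - 3.6234*c^3 - 1.0753*c^2 - 6.4663*c + 3.825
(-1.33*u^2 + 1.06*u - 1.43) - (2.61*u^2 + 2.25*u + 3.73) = -3.94*u^2 - 1.19*u - 5.16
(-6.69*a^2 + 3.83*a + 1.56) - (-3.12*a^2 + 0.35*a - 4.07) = -3.57*a^2 + 3.48*a + 5.63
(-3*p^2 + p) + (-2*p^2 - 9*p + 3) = -5*p^2 - 8*p + 3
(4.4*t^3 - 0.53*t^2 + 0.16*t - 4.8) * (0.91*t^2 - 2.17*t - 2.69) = 4.004*t^5 - 10.0303*t^4 - 10.5403*t^3 - 3.2895*t^2 + 9.9856*t + 12.912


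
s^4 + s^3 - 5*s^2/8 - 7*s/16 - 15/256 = (s - 3/4)*(s + 1/4)^2*(s + 5/4)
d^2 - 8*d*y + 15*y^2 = (d - 5*y)*(d - 3*y)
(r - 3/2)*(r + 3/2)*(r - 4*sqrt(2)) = r^3 - 4*sqrt(2)*r^2 - 9*r/4 + 9*sqrt(2)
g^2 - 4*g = g*(g - 4)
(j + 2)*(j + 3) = j^2 + 5*j + 6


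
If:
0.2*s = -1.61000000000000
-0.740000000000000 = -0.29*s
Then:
No Solution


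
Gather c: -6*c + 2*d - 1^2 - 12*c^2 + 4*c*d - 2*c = -12*c^2 + c*(4*d - 8) + 2*d - 1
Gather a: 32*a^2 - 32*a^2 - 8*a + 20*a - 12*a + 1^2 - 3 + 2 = 0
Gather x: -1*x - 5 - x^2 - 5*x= -x^2 - 6*x - 5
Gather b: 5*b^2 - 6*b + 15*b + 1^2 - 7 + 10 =5*b^2 + 9*b + 4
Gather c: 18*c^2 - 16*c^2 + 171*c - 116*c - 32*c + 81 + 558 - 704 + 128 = 2*c^2 + 23*c + 63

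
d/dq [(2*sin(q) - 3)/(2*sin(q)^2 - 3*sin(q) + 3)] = (-4*sin(q)^2 + 12*sin(q) - 3)*cos(q)/(-3*sin(q) - cos(2*q) + 4)^2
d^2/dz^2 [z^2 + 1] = 2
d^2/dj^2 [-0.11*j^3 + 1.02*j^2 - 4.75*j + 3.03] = 2.04 - 0.66*j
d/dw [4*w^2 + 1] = 8*w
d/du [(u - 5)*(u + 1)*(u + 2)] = 3*u^2 - 4*u - 13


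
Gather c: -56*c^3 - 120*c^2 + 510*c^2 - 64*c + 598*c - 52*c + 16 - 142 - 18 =-56*c^3 + 390*c^2 + 482*c - 144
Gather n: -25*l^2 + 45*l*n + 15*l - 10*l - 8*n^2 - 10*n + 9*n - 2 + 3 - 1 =-25*l^2 + 5*l - 8*n^2 + n*(45*l - 1)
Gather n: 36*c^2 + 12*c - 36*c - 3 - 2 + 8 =36*c^2 - 24*c + 3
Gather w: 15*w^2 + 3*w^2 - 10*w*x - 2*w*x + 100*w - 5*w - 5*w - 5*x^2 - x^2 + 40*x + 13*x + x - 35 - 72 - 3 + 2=18*w^2 + w*(90 - 12*x) - 6*x^2 + 54*x - 108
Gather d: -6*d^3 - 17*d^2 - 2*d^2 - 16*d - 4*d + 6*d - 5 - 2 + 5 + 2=-6*d^3 - 19*d^2 - 14*d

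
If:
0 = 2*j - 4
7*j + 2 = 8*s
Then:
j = 2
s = 2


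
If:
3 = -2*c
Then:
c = -3/2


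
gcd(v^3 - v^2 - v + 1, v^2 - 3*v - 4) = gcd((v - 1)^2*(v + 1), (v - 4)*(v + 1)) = v + 1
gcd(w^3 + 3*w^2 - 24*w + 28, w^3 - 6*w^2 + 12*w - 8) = w^2 - 4*w + 4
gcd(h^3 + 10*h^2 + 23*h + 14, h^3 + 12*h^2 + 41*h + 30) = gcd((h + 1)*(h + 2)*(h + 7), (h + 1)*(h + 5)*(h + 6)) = h + 1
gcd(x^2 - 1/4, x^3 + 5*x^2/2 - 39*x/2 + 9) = x - 1/2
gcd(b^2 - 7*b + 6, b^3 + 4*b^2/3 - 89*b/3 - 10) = 1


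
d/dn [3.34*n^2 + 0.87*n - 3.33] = 6.68*n + 0.87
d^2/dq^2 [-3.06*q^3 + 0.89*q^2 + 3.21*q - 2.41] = 1.78 - 18.36*q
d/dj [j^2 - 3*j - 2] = 2*j - 3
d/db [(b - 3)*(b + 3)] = 2*b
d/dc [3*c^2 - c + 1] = 6*c - 1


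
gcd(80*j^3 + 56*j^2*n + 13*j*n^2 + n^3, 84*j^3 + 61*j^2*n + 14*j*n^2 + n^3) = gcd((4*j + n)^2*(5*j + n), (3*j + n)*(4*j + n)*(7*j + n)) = 4*j + n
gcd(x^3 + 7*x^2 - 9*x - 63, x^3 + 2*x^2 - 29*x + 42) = x^2 + 4*x - 21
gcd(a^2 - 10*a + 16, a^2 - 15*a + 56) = a - 8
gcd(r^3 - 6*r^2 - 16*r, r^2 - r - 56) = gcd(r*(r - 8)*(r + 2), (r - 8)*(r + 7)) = r - 8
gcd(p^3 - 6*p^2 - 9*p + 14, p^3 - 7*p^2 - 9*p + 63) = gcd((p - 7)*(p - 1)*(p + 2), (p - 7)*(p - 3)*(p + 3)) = p - 7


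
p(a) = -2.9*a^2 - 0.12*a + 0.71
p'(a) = -5.8*a - 0.12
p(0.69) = -0.75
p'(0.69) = -4.12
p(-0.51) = 0.02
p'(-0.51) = 2.84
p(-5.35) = -81.65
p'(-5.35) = 30.91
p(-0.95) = -1.79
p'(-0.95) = 5.39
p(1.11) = -3.00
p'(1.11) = -6.56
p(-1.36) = -4.49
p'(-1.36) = 7.77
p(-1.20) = -3.32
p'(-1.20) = 6.84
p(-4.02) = -45.67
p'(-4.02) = 23.20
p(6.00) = -104.41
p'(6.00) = -34.92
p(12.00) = -418.33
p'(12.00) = -69.72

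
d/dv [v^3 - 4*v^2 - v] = 3*v^2 - 8*v - 1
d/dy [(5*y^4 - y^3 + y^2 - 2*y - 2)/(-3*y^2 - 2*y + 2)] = (-30*y^5 - 27*y^4 + 44*y^3 - 14*y^2 - 8*y - 8)/(9*y^4 + 12*y^3 - 8*y^2 - 8*y + 4)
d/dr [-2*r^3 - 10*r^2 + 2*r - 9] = -6*r^2 - 20*r + 2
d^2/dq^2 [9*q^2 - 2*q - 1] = 18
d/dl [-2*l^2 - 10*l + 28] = -4*l - 10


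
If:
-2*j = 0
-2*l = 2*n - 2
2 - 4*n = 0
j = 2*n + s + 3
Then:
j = 0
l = 1/2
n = 1/2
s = -4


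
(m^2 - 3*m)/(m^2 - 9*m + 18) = m/(m - 6)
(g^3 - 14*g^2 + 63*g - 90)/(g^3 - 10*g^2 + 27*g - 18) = (g - 5)/(g - 1)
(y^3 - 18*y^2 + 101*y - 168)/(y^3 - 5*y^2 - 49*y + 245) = (y^2 - 11*y + 24)/(y^2 + 2*y - 35)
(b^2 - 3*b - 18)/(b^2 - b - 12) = (b - 6)/(b - 4)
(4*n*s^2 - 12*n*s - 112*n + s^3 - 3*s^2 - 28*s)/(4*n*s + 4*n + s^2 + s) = (s^2 - 3*s - 28)/(s + 1)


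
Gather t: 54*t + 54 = 54*t + 54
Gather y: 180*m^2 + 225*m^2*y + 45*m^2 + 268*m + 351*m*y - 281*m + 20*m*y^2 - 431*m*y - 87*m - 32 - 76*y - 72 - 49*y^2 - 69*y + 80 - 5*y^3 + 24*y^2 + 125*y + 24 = 225*m^2 - 100*m - 5*y^3 + y^2*(20*m - 25) + y*(225*m^2 - 80*m - 20)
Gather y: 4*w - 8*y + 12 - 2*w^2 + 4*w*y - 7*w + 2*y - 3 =-2*w^2 - 3*w + y*(4*w - 6) + 9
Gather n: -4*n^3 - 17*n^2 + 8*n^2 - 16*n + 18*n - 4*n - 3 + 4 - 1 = -4*n^3 - 9*n^2 - 2*n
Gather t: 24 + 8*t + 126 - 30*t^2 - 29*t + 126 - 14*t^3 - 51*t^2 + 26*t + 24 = -14*t^3 - 81*t^2 + 5*t + 300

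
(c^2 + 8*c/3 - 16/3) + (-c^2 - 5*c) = -7*c/3 - 16/3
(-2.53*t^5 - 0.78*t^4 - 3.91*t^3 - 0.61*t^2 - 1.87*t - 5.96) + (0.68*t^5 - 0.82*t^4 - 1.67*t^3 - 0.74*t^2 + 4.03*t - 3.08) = -1.85*t^5 - 1.6*t^4 - 5.58*t^3 - 1.35*t^2 + 2.16*t - 9.04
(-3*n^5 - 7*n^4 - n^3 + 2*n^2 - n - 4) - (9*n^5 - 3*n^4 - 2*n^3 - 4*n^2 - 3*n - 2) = -12*n^5 - 4*n^4 + n^3 + 6*n^2 + 2*n - 2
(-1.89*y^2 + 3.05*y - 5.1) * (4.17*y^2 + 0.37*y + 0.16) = -7.8813*y^4 + 12.0192*y^3 - 20.4409*y^2 - 1.399*y - 0.816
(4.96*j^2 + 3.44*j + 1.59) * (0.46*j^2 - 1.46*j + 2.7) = 2.2816*j^4 - 5.6592*j^3 + 9.101*j^2 + 6.9666*j + 4.293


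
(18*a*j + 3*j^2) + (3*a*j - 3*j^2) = 21*a*j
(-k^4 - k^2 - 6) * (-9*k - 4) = 9*k^5 + 4*k^4 + 9*k^3 + 4*k^2 + 54*k + 24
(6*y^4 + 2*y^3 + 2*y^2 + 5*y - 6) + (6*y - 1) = 6*y^4 + 2*y^3 + 2*y^2 + 11*y - 7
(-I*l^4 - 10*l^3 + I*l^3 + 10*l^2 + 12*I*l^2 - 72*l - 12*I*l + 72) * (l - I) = -I*l^5 - 11*l^4 + I*l^4 + 11*l^3 + 22*I*l^3 - 60*l^2 - 22*I*l^2 + 60*l + 72*I*l - 72*I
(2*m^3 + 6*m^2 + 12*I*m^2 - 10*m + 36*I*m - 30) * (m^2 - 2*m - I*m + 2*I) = 2*m^5 + 2*m^4 + 10*I*m^4 - 10*m^3 + 10*I*m^3 + 2*m^2 - 50*I*m^2 - 12*m + 10*I*m - 60*I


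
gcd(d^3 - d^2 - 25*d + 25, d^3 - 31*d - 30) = d + 5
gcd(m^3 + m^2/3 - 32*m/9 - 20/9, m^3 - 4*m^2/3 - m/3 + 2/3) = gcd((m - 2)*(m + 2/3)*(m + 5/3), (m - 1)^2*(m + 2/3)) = m + 2/3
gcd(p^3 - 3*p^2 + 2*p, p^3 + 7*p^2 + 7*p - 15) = p - 1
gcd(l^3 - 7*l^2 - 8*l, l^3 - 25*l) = l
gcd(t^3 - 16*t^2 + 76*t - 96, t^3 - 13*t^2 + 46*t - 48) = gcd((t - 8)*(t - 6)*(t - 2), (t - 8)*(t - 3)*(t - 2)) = t^2 - 10*t + 16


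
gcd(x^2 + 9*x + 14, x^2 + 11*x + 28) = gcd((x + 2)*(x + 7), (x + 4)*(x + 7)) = x + 7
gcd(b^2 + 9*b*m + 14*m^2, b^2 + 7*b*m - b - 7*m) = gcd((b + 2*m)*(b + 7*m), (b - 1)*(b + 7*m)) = b + 7*m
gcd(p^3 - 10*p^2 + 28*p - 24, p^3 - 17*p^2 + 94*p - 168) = p - 6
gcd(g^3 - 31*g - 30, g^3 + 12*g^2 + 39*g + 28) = g + 1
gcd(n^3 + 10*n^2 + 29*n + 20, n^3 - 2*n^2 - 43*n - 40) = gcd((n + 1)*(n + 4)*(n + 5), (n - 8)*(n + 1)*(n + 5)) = n^2 + 6*n + 5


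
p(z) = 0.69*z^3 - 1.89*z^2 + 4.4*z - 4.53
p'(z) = 2.07*z^2 - 3.78*z + 4.4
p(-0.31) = -6.10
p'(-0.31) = 5.77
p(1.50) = 0.15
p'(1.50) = 3.39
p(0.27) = -3.47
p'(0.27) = 3.53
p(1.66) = 0.72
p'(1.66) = 3.83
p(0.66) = -2.25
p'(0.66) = 2.81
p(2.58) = 6.09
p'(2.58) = 8.43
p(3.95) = 25.89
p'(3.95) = 21.77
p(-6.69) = -325.15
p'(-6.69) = 122.33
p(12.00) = 968.43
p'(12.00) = 257.12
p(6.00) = 102.87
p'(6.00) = 56.24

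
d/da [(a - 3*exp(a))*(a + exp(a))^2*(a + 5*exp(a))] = 4*a^3*exp(a) + 4*a^3 - 20*a^2*exp(2*a) + 12*a^2*exp(a) - 84*a*exp(3*a) - 20*a*exp(2*a) - 60*exp(4*a) - 28*exp(3*a)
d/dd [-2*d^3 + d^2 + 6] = 2*d*(1 - 3*d)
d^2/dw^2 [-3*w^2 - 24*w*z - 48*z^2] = -6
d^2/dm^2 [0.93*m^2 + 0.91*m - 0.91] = 1.86000000000000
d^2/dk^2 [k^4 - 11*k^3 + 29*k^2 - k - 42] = 12*k^2 - 66*k + 58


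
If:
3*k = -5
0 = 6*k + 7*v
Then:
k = -5/3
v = 10/7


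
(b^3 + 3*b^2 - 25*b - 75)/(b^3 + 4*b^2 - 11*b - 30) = (b^2 - 2*b - 15)/(b^2 - b - 6)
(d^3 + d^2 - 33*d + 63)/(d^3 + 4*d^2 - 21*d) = (d - 3)/d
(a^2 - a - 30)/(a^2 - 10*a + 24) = (a + 5)/(a - 4)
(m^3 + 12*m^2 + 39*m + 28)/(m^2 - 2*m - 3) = (m^2 + 11*m + 28)/(m - 3)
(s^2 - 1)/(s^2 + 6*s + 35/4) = 4*(s^2 - 1)/(4*s^2 + 24*s + 35)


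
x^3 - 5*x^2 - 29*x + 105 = (x - 7)*(x - 3)*(x + 5)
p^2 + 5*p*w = p*(p + 5*w)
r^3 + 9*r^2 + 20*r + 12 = (r + 1)*(r + 2)*(r + 6)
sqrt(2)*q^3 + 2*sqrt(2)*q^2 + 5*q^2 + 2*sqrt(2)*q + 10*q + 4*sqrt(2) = (q + 2)*(q + 2*sqrt(2))*(sqrt(2)*q + 1)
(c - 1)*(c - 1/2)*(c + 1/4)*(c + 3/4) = c^4 - c^3/2 - 13*c^2/16 + 7*c/32 + 3/32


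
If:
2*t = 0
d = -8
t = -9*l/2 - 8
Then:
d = -8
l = -16/9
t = 0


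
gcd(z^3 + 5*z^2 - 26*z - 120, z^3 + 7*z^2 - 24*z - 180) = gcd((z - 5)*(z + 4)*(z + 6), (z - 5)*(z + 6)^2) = z^2 + z - 30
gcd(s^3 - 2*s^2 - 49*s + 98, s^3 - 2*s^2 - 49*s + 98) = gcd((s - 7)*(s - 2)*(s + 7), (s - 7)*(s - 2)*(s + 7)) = s^3 - 2*s^2 - 49*s + 98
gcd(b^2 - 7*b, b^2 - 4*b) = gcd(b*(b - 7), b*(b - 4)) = b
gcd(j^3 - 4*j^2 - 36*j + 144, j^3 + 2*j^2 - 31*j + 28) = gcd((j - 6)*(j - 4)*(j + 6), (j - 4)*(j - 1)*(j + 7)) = j - 4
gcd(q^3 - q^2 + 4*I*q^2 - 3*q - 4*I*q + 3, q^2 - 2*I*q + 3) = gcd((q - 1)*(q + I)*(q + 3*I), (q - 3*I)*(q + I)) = q + I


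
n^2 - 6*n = n*(n - 6)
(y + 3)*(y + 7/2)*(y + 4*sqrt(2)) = y^3 + 4*sqrt(2)*y^2 + 13*y^2/2 + 21*y/2 + 26*sqrt(2)*y + 42*sqrt(2)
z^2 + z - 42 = (z - 6)*(z + 7)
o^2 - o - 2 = (o - 2)*(o + 1)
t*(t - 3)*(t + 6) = t^3 + 3*t^2 - 18*t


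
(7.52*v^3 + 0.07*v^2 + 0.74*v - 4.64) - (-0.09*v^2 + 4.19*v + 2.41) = 7.52*v^3 + 0.16*v^2 - 3.45*v - 7.05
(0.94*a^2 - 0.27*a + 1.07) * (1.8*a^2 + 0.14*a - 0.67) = 1.692*a^4 - 0.3544*a^3 + 1.2584*a^2 + 0.3307*a - 0.7169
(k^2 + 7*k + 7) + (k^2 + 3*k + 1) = 2*k^2 + 10*k + 8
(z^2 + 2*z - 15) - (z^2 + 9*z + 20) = -7*z - 35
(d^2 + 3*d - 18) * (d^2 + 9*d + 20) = d^4 + 12*d^3 + 29*d^2 - 102*d - 360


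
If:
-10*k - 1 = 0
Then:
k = -1/10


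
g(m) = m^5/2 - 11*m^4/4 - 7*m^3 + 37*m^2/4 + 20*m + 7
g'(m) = 5*m^4/2 - 11*m^3 - 21*m^2 + 37*m/2 + 20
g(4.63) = -596.78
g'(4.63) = -287.45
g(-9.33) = -49876.48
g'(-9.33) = 25896.97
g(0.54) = 19.18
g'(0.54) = 22.35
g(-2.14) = -4.95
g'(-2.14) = 44.47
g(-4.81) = -1855.56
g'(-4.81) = 2007.49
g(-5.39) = -3331.65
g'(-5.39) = 3142.75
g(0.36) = 15.03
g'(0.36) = 23.47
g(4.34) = -509.97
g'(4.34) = -307.52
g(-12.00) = -168245.00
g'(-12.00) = 67622.00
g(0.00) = 7.00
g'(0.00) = 20.00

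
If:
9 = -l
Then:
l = -9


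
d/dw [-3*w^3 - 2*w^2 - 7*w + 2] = -9*w^2 - 4*w - 7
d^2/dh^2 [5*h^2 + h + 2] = 10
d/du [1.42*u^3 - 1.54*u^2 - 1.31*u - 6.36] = 4.26*u^2 - 3.08*u - 1.31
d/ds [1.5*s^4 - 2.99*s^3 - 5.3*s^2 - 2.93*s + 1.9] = 6.0*s^3 - 8.97*s^2 - 10.6*s - 2.93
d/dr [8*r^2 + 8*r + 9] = 16*r + 8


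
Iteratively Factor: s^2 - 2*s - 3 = (s - 3)*(s + 1)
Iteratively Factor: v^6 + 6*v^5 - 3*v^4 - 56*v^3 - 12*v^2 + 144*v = (v - 2)*(v^5 + 8*v^4 + 13*v^3 - 30*v^2 - 72*v) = (v - 2)*(v + 3)*(v^4 + 5*v^3 - 2*v^2 - 24*v) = (v - 2)^2*(v + 3)*(v^3 + 7*v^2 + 12*v) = (v - 2)^2*(v + 3)^2*(v^2 + 4*v) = v*(v - 2)^2*(v + 3)^2*(v + 4)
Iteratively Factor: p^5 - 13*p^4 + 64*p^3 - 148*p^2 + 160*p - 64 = (p - 4)*(p^4 - 9*p^3 + 28*p^2 - 36*p + 16) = (p - 4)*(p - 2)*(p^3 - 7*p^2 + 14*p - 8) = (p - 4)^2*(p - 2)*(p^2 - 3*p + 2) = (p - 4)^2*(p - 2)*(p - 1)*(p - 2)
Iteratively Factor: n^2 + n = (n + 1)*(n)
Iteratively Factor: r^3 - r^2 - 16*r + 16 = (r + 4)*(r^2 - 5*r + 4) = (r - 1)*(r + 4)*(r - 4)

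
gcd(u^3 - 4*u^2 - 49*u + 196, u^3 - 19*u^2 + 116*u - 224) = u^2 - 11*u + 28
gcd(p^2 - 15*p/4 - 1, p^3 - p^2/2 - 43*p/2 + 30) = p - 4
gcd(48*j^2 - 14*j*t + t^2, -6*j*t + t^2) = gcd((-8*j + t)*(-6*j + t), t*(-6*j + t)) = -6*j + t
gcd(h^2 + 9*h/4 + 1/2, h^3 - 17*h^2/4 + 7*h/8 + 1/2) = h + 1/4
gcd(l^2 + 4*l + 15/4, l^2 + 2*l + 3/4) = l + 3/2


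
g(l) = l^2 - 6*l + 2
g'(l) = 2*l - 6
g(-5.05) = 57.80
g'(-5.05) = -16.10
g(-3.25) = 32.06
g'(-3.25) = -12.50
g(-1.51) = 13.34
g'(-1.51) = -9.02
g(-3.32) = 32.94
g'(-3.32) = -12.64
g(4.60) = -4.44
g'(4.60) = 3.20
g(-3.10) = 30.21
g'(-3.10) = -12.20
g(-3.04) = 29.48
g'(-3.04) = -12.08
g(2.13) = -6.24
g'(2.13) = -1.74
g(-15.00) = 317.00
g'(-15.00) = -36.00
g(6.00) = 2.00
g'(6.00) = 6.00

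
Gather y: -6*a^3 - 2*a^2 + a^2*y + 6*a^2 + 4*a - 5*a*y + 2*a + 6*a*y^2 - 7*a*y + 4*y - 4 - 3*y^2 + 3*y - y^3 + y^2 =-6*a^3 + 4*a^2 + 6*a - y^3 + y^2*(6*a - 2) + y*(a^2 - 12*a + 7) - 4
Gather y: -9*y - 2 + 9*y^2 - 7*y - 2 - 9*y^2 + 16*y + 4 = 0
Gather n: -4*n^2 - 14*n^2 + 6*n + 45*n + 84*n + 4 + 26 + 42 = -18*n^2 + 135*n + 72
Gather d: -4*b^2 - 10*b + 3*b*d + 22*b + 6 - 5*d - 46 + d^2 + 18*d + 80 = -4*b^2 + 12*b + d^2 + d*(3*b + 13) + 40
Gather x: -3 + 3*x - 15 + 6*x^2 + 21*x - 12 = 6*x^2 + 24*x - 30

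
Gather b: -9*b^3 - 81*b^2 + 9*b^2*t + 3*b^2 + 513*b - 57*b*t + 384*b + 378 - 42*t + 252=-9*b^3 + b^2*(9*t - 78) + b*(897 - 57*t) - 42*t + 630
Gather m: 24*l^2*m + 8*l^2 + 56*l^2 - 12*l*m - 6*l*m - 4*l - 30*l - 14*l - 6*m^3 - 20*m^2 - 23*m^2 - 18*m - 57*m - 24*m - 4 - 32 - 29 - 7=64*l^2 - 48*l - 6*m^3 - 43*m^2 + m*(24*l^2 - 18*l - 99) - 72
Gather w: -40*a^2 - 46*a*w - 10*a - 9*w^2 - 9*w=-40*a^2 - 10*a - 9*w^2 + w*(-46*a - 9)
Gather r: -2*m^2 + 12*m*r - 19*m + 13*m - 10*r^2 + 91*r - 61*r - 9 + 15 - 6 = -2*m^2 - 6*m - 10*r^2 + r*(12*m + 30)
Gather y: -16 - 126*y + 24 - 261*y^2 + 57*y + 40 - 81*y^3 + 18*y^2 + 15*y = -81*y^3 - 243*y^2 - 54*y + 48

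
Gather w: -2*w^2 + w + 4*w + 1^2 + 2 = -2*w^2 + 5*w + 3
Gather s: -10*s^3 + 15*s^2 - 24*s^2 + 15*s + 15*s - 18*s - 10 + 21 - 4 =-10*s^3 - 9*s^2 + 12*s + 7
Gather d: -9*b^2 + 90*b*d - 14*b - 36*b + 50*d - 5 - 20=-9*b^2 - 50*b + d*(90*b + 50) - 25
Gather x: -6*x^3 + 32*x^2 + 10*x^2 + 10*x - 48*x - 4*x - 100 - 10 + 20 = -6*x^3 + 42*x^2 - 42*x - 90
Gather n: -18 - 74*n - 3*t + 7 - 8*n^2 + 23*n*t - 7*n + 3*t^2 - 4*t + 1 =-8*n^2 + n*(23*t - 81) + 3*t^2 - 7*t - 10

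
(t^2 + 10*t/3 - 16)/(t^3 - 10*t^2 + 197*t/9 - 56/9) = 3*(t + 6)/(3*t^2 - 22*t + 7)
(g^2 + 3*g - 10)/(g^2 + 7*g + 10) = (g - 2)/(g + 2)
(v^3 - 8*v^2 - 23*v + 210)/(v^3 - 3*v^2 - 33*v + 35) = (v - 6)/(v - 1)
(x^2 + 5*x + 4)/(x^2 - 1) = (x + 4)/(x - 1)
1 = 1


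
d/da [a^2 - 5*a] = 2*a - 5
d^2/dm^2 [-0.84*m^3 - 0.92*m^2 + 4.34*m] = -5.04*m - 1.84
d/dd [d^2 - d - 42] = 2*d - 1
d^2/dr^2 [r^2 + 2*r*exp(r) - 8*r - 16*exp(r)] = 2*r*exp(r) - 12*exp(r) + 2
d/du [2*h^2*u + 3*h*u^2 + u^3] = 2*h^2 + 6*h*u + 3*u^2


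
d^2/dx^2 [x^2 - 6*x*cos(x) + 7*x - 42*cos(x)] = 6*x*cos(x) + 12*sin(x) + 42*cos(x) + 2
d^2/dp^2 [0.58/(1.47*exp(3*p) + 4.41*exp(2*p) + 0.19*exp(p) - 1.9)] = (0.58*(4.41*exp(2*p) + 8.82*exp(p) + 0.19)*(8.82*exp(2*p) + 17.64*exp(p) + 0.38)*exp(p) - (7.6734*exp(2*p) + 10.2312*exp(p) + 0.1102)*(1.47*exp(3*p) + 4.41*exp(2*p) + 0.19*exp(p) - 1.9))*exp(p)/(1.47*exp(3*p) + 4.41*exp(2*p) + 0.19*exp(p) - 1.9)^3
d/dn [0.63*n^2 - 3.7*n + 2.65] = 1.26*n - 3.7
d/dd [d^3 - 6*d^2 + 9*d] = 3*d^2 - 12*d + 9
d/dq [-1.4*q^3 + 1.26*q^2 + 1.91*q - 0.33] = -4.2*q^2 + 2.52*q + 1.91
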